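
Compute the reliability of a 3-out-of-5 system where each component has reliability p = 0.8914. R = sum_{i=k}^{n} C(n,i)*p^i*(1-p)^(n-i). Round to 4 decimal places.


k = 3, n = 5, p = 0.8914
i=3: C(5,3)=10 * 0.8914^3 * 0.1086^2 = 0.0835
i=4: C(5,4)=5 * 0.8914^4 * 0.1086^1 = 0.3428
i=5: C(5,5)=1 * 0.8914^5 * 0.1086^0 = 0.5628
R = sum of terms = 0.9892

0.9892


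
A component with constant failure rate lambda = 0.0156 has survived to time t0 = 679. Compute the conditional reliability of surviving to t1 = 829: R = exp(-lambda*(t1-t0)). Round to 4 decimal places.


lambda = 0.0156
t0 = 679, t1 = 829
t1 - t0 = 150
lambda * (t1-t0) = 0.0156 * 150 = 2.34
R = exp(-2.34)
R = 0.0963

0.0963


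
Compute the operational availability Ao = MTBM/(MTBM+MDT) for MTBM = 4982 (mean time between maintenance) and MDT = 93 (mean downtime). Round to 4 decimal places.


MTBM = 4982
MDT = 93
MTBM + MDT = 5075
Ao = 4982 / 5075
Ao = 0.9817

0.9817


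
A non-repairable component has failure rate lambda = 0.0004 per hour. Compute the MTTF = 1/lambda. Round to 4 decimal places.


lambda = 0.0004
MTTF = 1 / 0.0004
MTTF = 2500.0

2500.0


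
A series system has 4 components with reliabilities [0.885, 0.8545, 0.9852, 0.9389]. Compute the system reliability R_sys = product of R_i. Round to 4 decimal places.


Components: [0.885, 0.8545, 0.9852, 0.9389]
After component 1 (R=0.885): product = 0.885
After component 2 (R=0.8545): product = 0.7562
After component 3 (R=0.9852): product = 0.745
After component 4 (R=0.9389): product = 0.6995
R_sys = 0.6995

0.6995


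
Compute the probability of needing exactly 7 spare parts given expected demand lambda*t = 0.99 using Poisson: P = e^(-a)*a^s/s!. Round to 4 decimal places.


a = 0.99, s = 7
e^(-a) = e^(-0.99) = 0.3716
a^s = 0.99^7 = 0.9321
s! = 5040
P = 0.3716 * 0.9321 / 5040
P = 0.0001

0.0001


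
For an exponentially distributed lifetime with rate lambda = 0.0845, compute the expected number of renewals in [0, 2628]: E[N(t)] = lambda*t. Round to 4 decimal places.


lambda = 0.0845
t = 2628
E[N(t)] = lambda * t
E[N(t)] = 0.0845 * 2628
E[N(t)] = 222.066

222.066


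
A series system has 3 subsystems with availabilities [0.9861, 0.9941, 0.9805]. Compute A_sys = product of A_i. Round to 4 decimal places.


Subsystems: [0.9861, 0.9941, 0.9805]
After subsystem 1 (A=0.9861): product = 0.9861
After subsystem 2 (A=0.9941): product = 0.9803
After subsystem 3 (A=0.9805): product = 0.9612
A_sys = 0.9612

0.9612


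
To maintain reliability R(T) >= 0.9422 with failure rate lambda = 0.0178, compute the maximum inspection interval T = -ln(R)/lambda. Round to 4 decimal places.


R_target = 0.9422
lambda = 0.0178
-ln(0.9422) = 0.0595
T = 0.0595 / 0.0178
T = 3.3448

3.3448


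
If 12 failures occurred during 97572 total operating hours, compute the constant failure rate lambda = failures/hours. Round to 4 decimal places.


failures = 12
total_hours = 97572
lambda = 12 / 97572
lambda = 0.0001

0.0001


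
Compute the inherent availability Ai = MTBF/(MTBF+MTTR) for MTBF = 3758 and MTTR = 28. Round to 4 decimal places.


MTBF = 3758
MTTR = 28
MTBF + MTTR = 3786
Ai = 3758 / 3786
Ai = 0.9926

0.9926


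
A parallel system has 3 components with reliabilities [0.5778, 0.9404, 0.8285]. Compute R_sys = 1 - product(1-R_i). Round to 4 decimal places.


Components: [0.5778, 0.9404, 0.8285]
(1 - 0.5778) = 0.4222, running product = 0.4222
(1 - 0.9404) = 0.0596, running product = 0.0252
(1 - 0.8285) = 0.1715, running product = 0.0043
Product of (1-R_i) = 0.0043
R_sys = 1 - 0.0043 = 0.9957

0.9957


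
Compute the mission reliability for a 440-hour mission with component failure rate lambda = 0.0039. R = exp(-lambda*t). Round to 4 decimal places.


lambda = 0.0039
mission_time = 440
lambda * t = 0.0039 * 440 = 1.716
R = exp(-1.716)
R = 0.1798

0.1798


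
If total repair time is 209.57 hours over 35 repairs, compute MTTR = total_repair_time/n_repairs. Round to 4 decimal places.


total_repair_time = 209.57
n_repairs = 35
MTTR = 209.57 / 35
MTTR = 5.9877

5.9877


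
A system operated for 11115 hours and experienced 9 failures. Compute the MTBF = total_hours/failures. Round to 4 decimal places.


total_hours = 11115
failures = 9
MTBF = 11115 / 9
MTBF = 1235.0

1235.0


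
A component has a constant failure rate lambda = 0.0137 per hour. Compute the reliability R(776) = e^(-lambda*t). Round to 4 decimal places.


lambda = 0.0137
t = 776
lambda * t = 10.6312
R(t) = e^(-10.6312)
R(t) = 0.0

0.0


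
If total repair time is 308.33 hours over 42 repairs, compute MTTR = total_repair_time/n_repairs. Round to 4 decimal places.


total_repair_time = 308.33
n_repairs = 42
MTTR = 308.33 / 42
MTTR = 7.3412

7.3412


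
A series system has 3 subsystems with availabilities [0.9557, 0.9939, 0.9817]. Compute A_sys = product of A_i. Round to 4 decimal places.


Subsystems: [0.9557, 0.9939, 0.9817]
After subsystem 1 (A=0.9557): product = 0.9557
After subsystem 2 (A=0.9939): product = 0.9499
After subsystem 3 (A=0.9817): product = 0.9325
A_sys = 0.9325

0.9325


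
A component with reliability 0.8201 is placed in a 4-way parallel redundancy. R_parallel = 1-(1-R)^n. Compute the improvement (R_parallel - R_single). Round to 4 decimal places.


R_single = 0.8201, n = 4
1 - R_single = 0.1799
(1 - R_single)^n = 0.1799^4 = 0.001
R_parallel = 1 - 0.001 = 0.999
Improvement = 0.999 - 0.8201
Improvement = 0.1789

0.1789


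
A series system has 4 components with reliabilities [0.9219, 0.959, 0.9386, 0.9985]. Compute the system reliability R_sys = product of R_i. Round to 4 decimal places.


Components: [0.9219, 0.959, 0.9386, 0.9985]
After component 1 (R=0.9219): product = 0.9219
After component 2 (R=0.959): product = 0.8841
After component 3 (R=0.9386): product = 0.8298
After component 4 (R=0.9985): product = 0.8286
R_sys = 0.8286

0.8286


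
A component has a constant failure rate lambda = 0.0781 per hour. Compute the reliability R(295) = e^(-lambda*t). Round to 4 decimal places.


lambda = 0.0781
t = 295
lambda * t = 23.0395
R(t) = e^(-23.0395)
R(t) = 0.0

0.0


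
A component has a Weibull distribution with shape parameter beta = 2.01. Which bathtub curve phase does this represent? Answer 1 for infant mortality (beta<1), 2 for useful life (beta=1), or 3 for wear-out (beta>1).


beta = 2.01
Compare beta to 1:
beta < 1 => infant mortality (phase 1)
beta = 1 => useful life (phase 2)
beta > 1 => wear-out (phase 3)
Since beta = 2.01, this is wear-out (increasing failure rate)
Phase = 3

3


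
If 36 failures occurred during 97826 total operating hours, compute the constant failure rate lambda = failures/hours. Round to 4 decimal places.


failures = 36
total_hours = 97826
lambda = 36 / 97826
lambda = 0.0004

0.0004


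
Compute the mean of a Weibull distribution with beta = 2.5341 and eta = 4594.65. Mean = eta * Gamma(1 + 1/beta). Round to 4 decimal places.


beta = 2.5341, eta = 4594.65
1/beta = 0.3946
1 + 1/beta = 1.3946
Gamma(1.3946) = 0.8876
Mean = 4594.65 * 0.8876
Mean = 4078.0746

4078.0746


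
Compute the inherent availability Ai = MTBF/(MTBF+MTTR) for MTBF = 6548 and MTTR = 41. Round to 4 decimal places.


MTBF = 6548
MTTR = 41
MTBF + MTTR = 6589
Ai = 6548 / 6589
Ai = 0.9938

0.9938


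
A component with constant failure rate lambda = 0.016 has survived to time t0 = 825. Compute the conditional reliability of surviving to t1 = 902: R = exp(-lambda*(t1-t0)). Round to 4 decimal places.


lambda = 0.016
t0 = 825, t1 = 902
t1 - t0 = 77
lambda * (t1-t0) = 0.016 * 77 = 1.232
R = exp(-1.232)
R = 0.2917

0.2917


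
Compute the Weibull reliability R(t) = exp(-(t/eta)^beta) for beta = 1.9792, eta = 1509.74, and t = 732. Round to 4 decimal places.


beta = 1.9792, eta = 1509.74, t = 732
t/eta = 732 / 1509.74 = 0.4849
(t/eta)^beta = 0.4849^1.9792 = 0.2386
R(t) = exp(-0.2386)
R(t) = 0.7877

0.7877


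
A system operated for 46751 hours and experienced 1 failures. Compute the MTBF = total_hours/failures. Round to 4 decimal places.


total_hours = 46751
failures = 1
MTBF = 46751 / 1
MTBF = 46751.0

46751.0


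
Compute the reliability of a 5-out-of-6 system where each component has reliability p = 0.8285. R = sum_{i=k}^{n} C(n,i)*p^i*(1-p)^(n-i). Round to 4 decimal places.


k = 5, n = 6, p = 0.8285
i=5: C(6,5)=6 * 0.8285^5 * 0.1715^1 = 0.4017
i=6: C(6,6)=1 * 0.8285^6 * 0.1715^0 = 0.3234
R = sum of terms = 0.7251

0.7251


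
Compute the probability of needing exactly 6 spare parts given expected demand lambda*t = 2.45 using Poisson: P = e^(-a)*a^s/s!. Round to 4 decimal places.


a = 2.45, s = 6
e^(-a) = e^(-2.45) = 0.0863
a^s = 2.45^6 = 216.2701
s! = 720
P = 0.0863 * 216.2701 / 720
P = 0.0259

0.0259


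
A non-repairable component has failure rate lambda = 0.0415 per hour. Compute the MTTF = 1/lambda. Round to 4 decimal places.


lambda = 0.0415
MTTF = 1 / 0.0415
MTTF = 24.0964

24.0964


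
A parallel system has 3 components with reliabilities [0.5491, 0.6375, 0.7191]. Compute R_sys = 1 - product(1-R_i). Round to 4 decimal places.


Components: [0.5491, 0.6375, 0.7191]
(1 - 0.5491) = 0.4509, running product = 0.4509
(1 - 0.6375) = 0.3625, running product = 0.1635
(1 - 0.7191) = 0.2809, running product = 0.0459
Product of (1-R_i) = 0.0459
R_sys = 1 - 0.0459 = 0.9541

0.9541


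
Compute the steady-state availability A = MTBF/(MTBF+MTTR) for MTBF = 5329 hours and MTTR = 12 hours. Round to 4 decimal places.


MTBF = 5329
MTTR = 12
MTBF + MTTR = 5341
A = 5329 / 5341
A = 0.9978

0.9978


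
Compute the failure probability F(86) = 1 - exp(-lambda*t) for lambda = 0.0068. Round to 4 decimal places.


lambda = 0.0068, t = 86
lambda * t = 0.5848
exp(-0.5848) = 0.5572
F(t) = 1 - 0.5572
F(t) = 0.4428

0.4428


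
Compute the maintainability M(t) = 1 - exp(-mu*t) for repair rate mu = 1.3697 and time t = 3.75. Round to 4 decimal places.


mu = 1.3697, t = 3.75
mu * t = 1.3697 * 3.75 = 5.1364
exp(-5.1364) = 0.0059
M(t) = 1 - 0.0059
M(t) = 0.9941

0.9941


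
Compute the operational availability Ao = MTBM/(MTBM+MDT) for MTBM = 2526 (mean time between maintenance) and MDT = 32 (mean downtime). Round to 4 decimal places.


MTBM = 2526
MDT = 32
MTBM + MDT = 2558
Ao = 2526 / 2558
Ao = 0.9875

0.9875


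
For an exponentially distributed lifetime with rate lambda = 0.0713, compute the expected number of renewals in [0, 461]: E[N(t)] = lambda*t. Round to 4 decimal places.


lambda = 0.0713
t = 461
E[N(t)] = lambda * t
E[N(t)] = 0.0713 * 461
E[N(t)] = 32.8693

32.8693


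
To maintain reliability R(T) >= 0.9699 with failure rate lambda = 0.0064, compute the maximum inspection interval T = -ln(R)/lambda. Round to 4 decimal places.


R_target = 0.9699
lambda = 0.0064
-ln(0.9699) = 0.0306
T = 0.0306 / 0.0064
T = 4.7754

4.7754


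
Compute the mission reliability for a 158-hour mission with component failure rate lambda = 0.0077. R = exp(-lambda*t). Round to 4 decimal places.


lambda = 0.0077
mission_time = 158
lambda * t = 0.0077 * 158 = 1.2166
R = exp(-1.2166)
R = 0.2962

0.2962


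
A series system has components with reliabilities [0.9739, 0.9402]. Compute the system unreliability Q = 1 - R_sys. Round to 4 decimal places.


Components: [0.9739, 0.9402]
After component 1: product = 0.9739
After component 2: product = 0.9157
R_sys = 0.9157
Q = 1 - 0.9157 = 0.0843

0.0843


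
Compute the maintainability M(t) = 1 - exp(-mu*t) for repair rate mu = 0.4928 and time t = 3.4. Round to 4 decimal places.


mu = 0.4928, t = 3.4
mu * t = 0.4928 * 3.4 = 1.6755
exp(-1.6755) = 0.1872
M(t) = 1 - 0.1872
M(t) = 0.8128

0.8128


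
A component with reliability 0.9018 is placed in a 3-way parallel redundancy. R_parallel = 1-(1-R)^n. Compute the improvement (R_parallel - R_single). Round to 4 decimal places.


R_single = 0.9018, n = 3
1 - R_single = 0.0982
(1 - R_single)^n = 0.0982^3 = 0.0009
R_parallel = 1 - 0.0009 = 0.9991
Improvement = 0.9991 - 0.9018
Improvement = 0.0973

0.0973


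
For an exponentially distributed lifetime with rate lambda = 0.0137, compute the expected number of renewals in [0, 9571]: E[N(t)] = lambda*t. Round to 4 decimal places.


lambda = 0.0137
t = 9571
E[N(t)] = lambda * t
E[N(t)] = 0.0137 * 9571
E[N(t)] = 131.1227

131.1227


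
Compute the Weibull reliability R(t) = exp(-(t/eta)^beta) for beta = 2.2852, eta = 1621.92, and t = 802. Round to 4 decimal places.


beta = 2.2852, eta = 1621.92, t = 802
t/eta = 802 / 1621.92 = 0.4945
(t/eta)^beta = 0.4945^2.2852 = 0.2
R(t) = exp(-0.2)
R(t) = 0.8187

0.8187


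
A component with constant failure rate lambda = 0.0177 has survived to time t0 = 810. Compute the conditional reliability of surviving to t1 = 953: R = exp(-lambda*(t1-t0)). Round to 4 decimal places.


lambda = 0.0177
t0 = 810, t1 = 953
t1 - t0 = 143
lambda * (t1-t0) = 0.0177 * 143 = 2.5311
R = exp(-2.5311)
R = 0.0796

0.0796


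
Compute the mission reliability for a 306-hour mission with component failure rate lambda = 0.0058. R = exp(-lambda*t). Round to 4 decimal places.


lambda = 0.0058
mission_time = 306
lambda * t = 0.0058 * 306 = 1.7748
R = exp(-1.7748)
R = 0.1695

0.1695


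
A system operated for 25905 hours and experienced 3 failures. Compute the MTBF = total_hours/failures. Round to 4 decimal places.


total_hours = 25905
failures = 3
MTBF = 25905 / 3
MTBF = 8635.0

8635.0


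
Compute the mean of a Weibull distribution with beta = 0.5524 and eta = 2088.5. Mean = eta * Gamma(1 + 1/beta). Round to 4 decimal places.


beta = 0.5524, eta = 2088.5
1/beta = 1.8103
1 + 1/beta = 2.8103
Gamma(2.8103) = 1.6911
Mean = 2088.5 * 1.6911
Mean = 3531.8236

3531.8236


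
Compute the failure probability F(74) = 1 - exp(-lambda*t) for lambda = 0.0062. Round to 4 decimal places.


lambda = 0.0062, t = 74
lambda * t = 0.4588
exp(-0.4588) = 0.632
F(t) = 1 - 0.632
F(t) = 0.368

0.368


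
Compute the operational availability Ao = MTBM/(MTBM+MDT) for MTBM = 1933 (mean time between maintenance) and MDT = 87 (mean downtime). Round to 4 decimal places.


MTBM = 1933
MDT = 87
MTBM + MDT = 2020
Ao = 1933 / 2020
Ao = 0.9569

0.9569


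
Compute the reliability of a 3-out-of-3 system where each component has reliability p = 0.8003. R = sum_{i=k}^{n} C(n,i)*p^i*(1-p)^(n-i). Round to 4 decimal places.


k = 3, n = 3, p = 0.8003
i=3: C(3,3)=1 * 0.8003^3 * 0.1997^0 = 0.5126
R = sum of terms = 0.5126

0.5126


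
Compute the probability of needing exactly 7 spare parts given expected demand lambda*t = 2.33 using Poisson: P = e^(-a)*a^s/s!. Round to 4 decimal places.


a = 2.33, s = 7
e^(-a) = e^(-2.33) = 0.0973
a^s = 2.33^7 = 372.8133
s! = 5040
P = 0.0973 * 372.8133 / 5040
P = 0.0072

0.0072


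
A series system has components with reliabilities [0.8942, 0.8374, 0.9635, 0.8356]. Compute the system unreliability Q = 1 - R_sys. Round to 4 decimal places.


Components: [0.8942, 0.8374, 0.9635, 0.8356]
After component 1: product = 0.8942
After component 2: product = 0.7488
After component 3: product = 0.7215
After component 4: product = 0.6029
R_sys = 0.6029
Q = 1 - 0.6029 = 0.3971

0.3971


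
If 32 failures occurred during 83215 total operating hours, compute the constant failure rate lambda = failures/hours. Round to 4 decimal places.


failures = 32
total_hours = 83215
lambda = 32 / 83215
lambda = 0.0004

0.0004


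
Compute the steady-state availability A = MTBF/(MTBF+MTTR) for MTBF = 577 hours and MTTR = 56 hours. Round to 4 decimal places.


MTBF = 577
MTTR = 56
MTBF + MTTR = 633
A = 577 / 633
A = 0.9115

0.9115


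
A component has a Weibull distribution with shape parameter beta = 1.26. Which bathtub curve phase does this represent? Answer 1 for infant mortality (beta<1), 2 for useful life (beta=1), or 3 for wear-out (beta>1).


beta = 1.26
Compare beta to 1:
beta < 1 => infant mortality (phase 1)
beta = 1 => useful life (phase 2)
beta > 1 => wear-out (phase 3)
Since beta = 1.26, this is wear-out (increasing failure rate)
Phase = 3

3


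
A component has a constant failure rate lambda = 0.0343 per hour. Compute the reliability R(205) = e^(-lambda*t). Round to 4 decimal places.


lambda = 0.0343
t = 205
lambda * t = 7.0315
R(t) = e^(-7.0315)
R(t) = 0.0009

0.0009


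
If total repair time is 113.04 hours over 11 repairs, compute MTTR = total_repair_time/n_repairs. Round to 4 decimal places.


total_repair_time = 113.04
n_repairs = 11
MTTR = 113.04 / 11
MTTR = 10.2764

10.2764


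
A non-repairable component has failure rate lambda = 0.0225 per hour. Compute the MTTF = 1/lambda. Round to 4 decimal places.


lambda = 0.0225
MTTF = 1 / 0.0225
MTTF = 44.4444

44.4444


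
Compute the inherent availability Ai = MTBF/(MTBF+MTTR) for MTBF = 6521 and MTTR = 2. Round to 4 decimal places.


MTBF = 6521
MTTR = 2
MTBF + MTTR = 6523
Ai = 6521 / 6523
Ai = 0.9997

0.9997


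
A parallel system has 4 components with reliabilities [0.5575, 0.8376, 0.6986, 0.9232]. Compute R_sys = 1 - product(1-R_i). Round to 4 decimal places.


Components: [0.5575, 0.8376, 0.6986, 0.9232]
(1 - 0.5575) = 0.4425, running product = 0.4425
(1 - 0.8376) = 0.1624, running product = 0.0719
(1 - 0.6986) = 0.3014, running product = 0.0217
(1 - 0.9232) = 0.0768, running product = 0.0017
Product of (1-R_i) = 0.0017
R_sys = 1 - 0.0017 = 0.9983

0.9983


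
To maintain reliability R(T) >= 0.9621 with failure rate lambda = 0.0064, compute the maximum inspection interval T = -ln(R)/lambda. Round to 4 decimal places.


R_target = 0.9621
lambda = 0.0064
-ln(0.9621) = 0.0386
T = 0.0386 / 0.0064
T = 6.037

6.037


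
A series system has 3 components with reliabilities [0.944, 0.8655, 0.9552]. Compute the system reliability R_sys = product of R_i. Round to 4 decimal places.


Components: [0.944, 0.8655, 0.9552]
After component 1 (R=0.944): product = 0.944
After component 2 (R=0.8655): product = 0.817
After component 3 (R=0.9552): product = 0.7804
R_sys = 0.7804

0.7804


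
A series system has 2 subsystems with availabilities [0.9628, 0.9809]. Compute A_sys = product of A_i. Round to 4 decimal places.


Subsystems: [0.9628, 0.9809]
After subsystem 1 (A=0.9628): product = 0.9628
After subsystem 2 (A=0.9809): product = 0.9444
A_sys = 0.9444

0.9444


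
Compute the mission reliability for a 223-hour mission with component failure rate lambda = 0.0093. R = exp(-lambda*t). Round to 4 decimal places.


lambda = 0.0093
mission_time = 223
lambda * t = 0.0093 * 223 = 2.0739
R = exp(-2.0739)
R = 0.1257

0.1257


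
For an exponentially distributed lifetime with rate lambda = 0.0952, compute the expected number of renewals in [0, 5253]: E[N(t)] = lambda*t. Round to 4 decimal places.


lambda = 0.0952
t = 5253
E[N(t)] = lambda * t
E[N(t)] = 0.0952 * 5253
E[N(t)] = 500.0856

500.0856


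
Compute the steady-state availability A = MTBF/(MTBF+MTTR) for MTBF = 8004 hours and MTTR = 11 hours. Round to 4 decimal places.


MTBF = 8004
MTTR = 11
MTBF + MTTR = 8015
A = 8004 / 8015
A = 0.9986

0.9986


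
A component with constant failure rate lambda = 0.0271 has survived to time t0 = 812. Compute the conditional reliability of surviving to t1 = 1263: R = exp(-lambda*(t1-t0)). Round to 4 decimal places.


lambda = 0.0271
t0 = 812, t1 = 1263
t1 - t0 = 451
lambda * (t1-t0) = 0.0271 * 451 = 12.2221
R = exp(-12.2221)
R = 0.0

0.0


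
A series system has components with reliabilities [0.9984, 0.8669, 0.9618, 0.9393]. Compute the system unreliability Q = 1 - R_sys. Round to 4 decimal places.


Components: [0.9984, 0.8669, 0.9618, 0.9393]
After component 1: product = 0.9984
After component 2: product = 0.8655
After component 3: product = 0.8325
After component 4: product = 0.7819
R_sys = 0.7819
Q = 1 - 0.7819 = 0.2181

0.2181


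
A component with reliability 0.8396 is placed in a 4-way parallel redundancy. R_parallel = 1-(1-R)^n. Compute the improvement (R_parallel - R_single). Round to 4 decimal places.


R_single = 0.8396, n = 4
1 - R_single = 0.1604
(1 - R_single)^n = 0.1604^4 = 0.0007
R_parallel = 1 - 0.0007 = 0.9993
Improvement = 0.9993 - 0.8396
Improvement = 0.1597

0.1597


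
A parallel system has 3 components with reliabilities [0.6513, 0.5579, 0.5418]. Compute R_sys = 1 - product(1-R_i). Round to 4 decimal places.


Components: [0.6513, 0.5579, 0.5418]
(1 - 0.6513) = 0.3487, running product = 0.3487
(1 - 0.5579) = 0.4421, running product = 0.1542
(1 - 0.5418) = 0.4582, running product = 0.0706
Product of (1-R_i) = 0.0706
R_sys = 1 - 0.0706 = 0.9294

0.9294


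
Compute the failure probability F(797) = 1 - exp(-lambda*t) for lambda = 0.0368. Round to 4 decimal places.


lambda = 0.0368, t = 797
lambda * t = 29.3296
exp(-29.3296) = 0.0
F(t) = 1 - 0.0
F(t) = 1.0

1.0


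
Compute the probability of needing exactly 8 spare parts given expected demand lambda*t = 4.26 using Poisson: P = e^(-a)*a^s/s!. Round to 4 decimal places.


a = 4.26, s = 8
e^(-a) = e^(-4.26) = 0.0141
a^s = 4.26^8 = 108461.7963
s! = 40320
P = 0.0141 * 108461.7963 / 40320
P = 0.038

0.038


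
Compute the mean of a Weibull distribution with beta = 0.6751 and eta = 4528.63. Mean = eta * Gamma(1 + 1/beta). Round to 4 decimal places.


beta = 0.6751, eta = 4528.63
1/beta = 1.4813
1 + 1/beta = 2.4813
Gamma(2.4813) = 1.3121
Mean = 4528.63 * 1.3121
Mean = 5941.805

5941.805


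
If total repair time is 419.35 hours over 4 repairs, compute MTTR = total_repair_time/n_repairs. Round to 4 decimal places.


total_repair_time = 419.35
n_repairs = 4
MTTR = 419.35 / 4
MTTR = 104.8375

104.8375


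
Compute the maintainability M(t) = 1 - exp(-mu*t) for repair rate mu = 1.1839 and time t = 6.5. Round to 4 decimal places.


mu = 1.1839, t = 6.5
mu * t = 1.1839 * 6.5 = 7.6953
exp(-7.6953) = 0.0005
M(t) = 1 - 0.0005
M(t) = 0.9995

0.9995


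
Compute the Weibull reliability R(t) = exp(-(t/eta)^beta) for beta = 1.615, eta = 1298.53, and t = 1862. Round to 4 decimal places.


beta = 1.615, eta = 1298.53, t = 1862
t/eta = 1862 / 1298.53 = 1.4339
(t/eta)^beta = 1.4339^1.615 = 1.7897
R(t) = exp(-1.7897)
R(t) = 0.167

0.167


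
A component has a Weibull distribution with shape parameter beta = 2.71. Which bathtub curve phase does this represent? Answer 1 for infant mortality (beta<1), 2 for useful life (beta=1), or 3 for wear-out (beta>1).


beta = 2.71
Compare beta to 1:
beta < 1 => infant mortality (phase 1)
beta = 1 => useful life (phase 2)
beta > 1 => wear-out (phase 3)
Since beta = 2.71, this is wear-out (increasing failure rate)
Phase = 3

3


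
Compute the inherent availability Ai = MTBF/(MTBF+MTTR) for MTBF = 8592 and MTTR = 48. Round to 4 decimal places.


MTBF = 8592
MTTR = 48
MTBF + MTTR = 8640
Ai = 8592 / 8640
Ai = 0.9944

0.9944


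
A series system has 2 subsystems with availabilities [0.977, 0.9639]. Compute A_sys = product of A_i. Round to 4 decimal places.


Subsystems: [0.977, 0.9639]
After subsystem 1 (A=0.977): product = 0.977
After subsystem 2 (A=0.9639): product = 0.9417
A_sys = 0.9417

0.9417


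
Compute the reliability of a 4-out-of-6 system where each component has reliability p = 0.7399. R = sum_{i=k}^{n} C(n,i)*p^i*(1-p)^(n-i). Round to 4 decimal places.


k = 4, n = 6, p = 0.7399
i=4: C(6,4)=15 * 0.7399^4 * 0.2601^2 = 0.3041
i=5: C(6,5)=6 * 0.7399^5 * 0.2601^1 = 0.3461
i=6: C(6,6)=1 * 0.7399^6 * 0.2601^0 = 0.1641
R = sum of terms = 0.8143

0.8143


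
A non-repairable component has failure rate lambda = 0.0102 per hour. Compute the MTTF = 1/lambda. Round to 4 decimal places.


lambda = 0.0102
MTTF = 1 / 0.0102
MTTF = 98.0392

98.0392


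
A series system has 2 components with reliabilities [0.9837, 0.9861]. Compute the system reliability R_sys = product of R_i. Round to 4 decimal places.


Components: [0.9837, 0.9861]
After component 1 (R=0.9837): product = 0.9837
After component 2 (R=0.9861): product = 0.97
R_sys = 0.97

0.97


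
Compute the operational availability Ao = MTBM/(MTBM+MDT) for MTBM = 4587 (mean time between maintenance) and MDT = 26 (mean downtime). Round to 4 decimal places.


MTBM = 4587
MDT = 26
MTBM + MDT = 4613
Ao = 4587 / 4613
Ao = 0.9944

0.9944


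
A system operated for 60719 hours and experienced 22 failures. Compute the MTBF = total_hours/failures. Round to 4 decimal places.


total_hours = 60719
failures = 22
MTBF = 60719 / 22
MTBF = 2759.9545

2759.9545


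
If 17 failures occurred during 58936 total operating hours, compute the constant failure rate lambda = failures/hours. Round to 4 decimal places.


failures = 17
total_hours = 58936
lambda = 17 / 58936
lambda = 0.0003

0.0003


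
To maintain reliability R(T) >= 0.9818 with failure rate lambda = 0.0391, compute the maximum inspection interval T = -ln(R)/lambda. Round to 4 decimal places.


R_target = 0.9818
lambda = 0.0391
-ln(0.9818) = 0.0184
T = 0.0184 / 0.0391
T = 0.4698

0.4698


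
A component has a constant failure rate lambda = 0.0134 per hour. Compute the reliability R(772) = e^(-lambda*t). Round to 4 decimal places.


lambda = 0.0134
t = 772
lambda * t = 10.3448
R(t) = e^(-10.3448)
R(t) = 0.0

0.0


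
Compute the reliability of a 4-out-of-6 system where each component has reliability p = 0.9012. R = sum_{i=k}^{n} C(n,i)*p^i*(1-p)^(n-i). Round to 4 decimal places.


k = 4, n = 6, p = 0.9012
i=4: C(6,4)=15 * 0.9012^4 * 0.0988^2 = 0.0966
i=5: C(6,5)=6 * 0.9012^5 * 0.0988^1 = 0.3524
i=6: C(6,6)=1 * 0.9012^6 * 0.0988^0 = 0.5357
R = sum of terms = 0.9847

0.9847


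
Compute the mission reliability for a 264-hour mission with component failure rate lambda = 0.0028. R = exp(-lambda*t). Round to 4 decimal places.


lambda = 0.0028
mission_time = 264
lambda * t = 0.0028 * 264 = 0.7392
R = exp(-0.7392)
R = 0.4775

0.4775


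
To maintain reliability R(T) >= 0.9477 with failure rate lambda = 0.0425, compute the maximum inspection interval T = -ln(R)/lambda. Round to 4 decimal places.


R_target = 0.9477
lambda = 0.0425
-ln(0.9477) = 0.0537
T = 0.0537 / 0.0425
T = 1.2639

1.2639


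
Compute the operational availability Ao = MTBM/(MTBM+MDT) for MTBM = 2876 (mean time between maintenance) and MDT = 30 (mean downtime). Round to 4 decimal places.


MTBM = 2876
MDT = 30
MTBM + MDT = 2906
Ao = 2876 / 2906
Ao = 0.9897

0.9897


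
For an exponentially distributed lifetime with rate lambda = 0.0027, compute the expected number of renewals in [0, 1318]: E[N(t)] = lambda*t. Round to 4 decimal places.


lambda = 0.0027
t = 1318
E[N(t)] = lambda * t
E[N(t)] = 0.0027 * 1318
E[N(t)] = 3.5586

3.5586


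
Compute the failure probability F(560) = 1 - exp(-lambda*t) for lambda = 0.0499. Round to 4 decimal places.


lambda = 0.0499, t = 560
lambda * t = 27.944
exp(-27.944) = 0.0
F(t) = 1 - 0.0
F(t) = 1.0

1.0


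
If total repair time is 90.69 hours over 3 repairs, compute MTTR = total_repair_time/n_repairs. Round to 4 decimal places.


total_repair_time = 90.69
n_repairs = 3
MTTR = 90.69 / 3
MTTR = 30.23

30.23


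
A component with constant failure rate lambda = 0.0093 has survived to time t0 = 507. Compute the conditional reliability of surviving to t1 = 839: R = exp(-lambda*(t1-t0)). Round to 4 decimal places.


lambda = 0.0093
t0 = 507, t1 = 839
t1 - t0 = 332
lambda * (t1-t0) = 0.0093 * 332 = 3.0876
R = exp(-3.0876)
R = 0.0456

0.0456


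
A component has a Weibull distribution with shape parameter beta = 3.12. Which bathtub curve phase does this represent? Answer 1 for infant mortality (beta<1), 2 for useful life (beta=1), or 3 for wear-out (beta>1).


beta = 3.12
Compare beta to 1:
beta < 1 => infant mortality (phase 1)
beta = 1 => useful life (phase 2)
beta > 1 => wear-out (phase 3)
Since beta = 3.12, this is wear-out (increasing failure rate)
Phase = 3

3


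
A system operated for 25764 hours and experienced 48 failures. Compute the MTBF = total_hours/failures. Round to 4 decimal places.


total_hours = 25764
failures = 48
MTBF = 25764 / 48
MTBF = 536.75

536.75


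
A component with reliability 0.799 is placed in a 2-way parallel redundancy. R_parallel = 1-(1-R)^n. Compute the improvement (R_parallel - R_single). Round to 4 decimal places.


R_single = 0.799, n = 2
1 - R_single = 0.201
(1 - R_single)^n = 0.201^2 = 0.0404
R_parallel = 1 - 0.0404 = 0.9596
Improvement = 0.9596 - 0.799
Improvement = 0.1606

0.1606


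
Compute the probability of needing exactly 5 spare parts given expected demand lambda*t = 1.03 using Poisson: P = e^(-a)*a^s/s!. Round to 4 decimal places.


a = 1.03, s = 5
e^(-a) = e^(-1.03) = 0.357
a^s = 1.03^5 = 1.1593
s! = 120
P = 0.357 * 1.1593 / 120
P = 0.0034

0.0034


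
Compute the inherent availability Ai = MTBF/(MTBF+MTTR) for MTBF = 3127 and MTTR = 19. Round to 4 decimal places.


MTBF = 3127
MTTR = 19
MTBF + MTTR = 3146
Ai = 3127 / 3146
Ai = 0.994

0.994


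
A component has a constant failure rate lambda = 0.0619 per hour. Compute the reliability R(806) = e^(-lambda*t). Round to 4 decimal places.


lambda = 0.0619
t = 806
lambda * t = 49.8914
R(t) = e^(-49.8914)
R(t) = 0.0

0.0


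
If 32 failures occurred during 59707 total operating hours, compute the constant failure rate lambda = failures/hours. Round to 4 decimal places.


failures = 32
total_hours = 59707
lambda = 32 / 59707
lambda = 0.0005

0.0005


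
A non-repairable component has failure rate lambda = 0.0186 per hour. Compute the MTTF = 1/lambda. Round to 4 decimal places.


lambda = 0.0186
MTTF = 1 / 0.0186
MTTF = 53.7634

53.7634


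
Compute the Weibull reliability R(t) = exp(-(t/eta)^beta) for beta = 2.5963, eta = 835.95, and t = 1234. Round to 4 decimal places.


beta = 2.5963, eta = 835.95, t = 1234
t/eta = 1234 / 835.95 = 1.4762
(t/eta)^beta = 1.4762^2.5963 = 2.7487
R(t) = exp(-2.7487)
R(t) = 0.064

0.064


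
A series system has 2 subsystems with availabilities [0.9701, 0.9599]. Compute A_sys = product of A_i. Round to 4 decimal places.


Subsystems: [0.9701, 0.9599]
After subsystem 1 (A=0.9701): product = 0.9701
After subsystem 2 (A=0.9599): product = 0.9312
A_sys = 0.9312

0.9312


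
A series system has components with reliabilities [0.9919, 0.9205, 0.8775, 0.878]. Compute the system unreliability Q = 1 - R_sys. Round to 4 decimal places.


Components: [0.9919, 0.9205, 0.8775, 0.878]
After component 1: product = 0.9919
After component 2: product = 0.913
After component 3: product = 0.8012
After component 4: product = 0.7035
R_sys = 0.7035
Q = 1 - 0.7035 = 0.2965

0.2965


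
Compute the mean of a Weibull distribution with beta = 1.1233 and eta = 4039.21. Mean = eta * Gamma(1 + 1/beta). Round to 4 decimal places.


beta = 1.1233, eta = 4039.21
1/beta = 0.8902
1 + 1/beta = 1.8902
Gamma(1.8902) = 0.9585
Mean = 4039.21 * 0.9585
Mean = 3871.4119

3871.4119


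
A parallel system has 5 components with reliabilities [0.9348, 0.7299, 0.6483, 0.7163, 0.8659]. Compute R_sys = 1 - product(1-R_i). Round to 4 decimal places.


Components: [0.9348, 0.7299, 0.6483, 0.7163, 0.8659]
(1 - 0.9348) = 0.0652, running product = 0.0652
(1 - 0.7299) = 0.2701, running product = 0.0176
(1 - 0.6483) = 0.3517, running product = 0.0062
(1 - 0.7163) = 0.2837, running product = 0.0018
(1 - 0.8659) = 0.1341, running product = 0.0002
Product of (1-R_i) = 0.0002
R_sys = 1 - 0.0002 = 0.9998

0.9998


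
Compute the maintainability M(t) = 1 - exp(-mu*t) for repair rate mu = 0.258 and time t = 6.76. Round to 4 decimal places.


mu = 0.258, t = 6.76
mu * t = 0.258 * 6.76 = 1.7441
exp(-1.7441) = 0.1748
M(t) = 1 - 0.1748
M(t) = 0.8252

0.8252


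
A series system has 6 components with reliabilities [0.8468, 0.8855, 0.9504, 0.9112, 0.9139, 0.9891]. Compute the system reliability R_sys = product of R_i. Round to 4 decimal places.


Components: [0.8468, 0.8855, 0.9504, 0.9112, 0.9139, 0.9891]
After component 1 (R=0.8468): product = 0.8468
After component 2 (R=0.8855): product = 0.7498
After component 3 (R=0.9504): product = 0.7126
After component 4 (R=0.9112): product = 0.6494
After component 5 (R=0.9139): product = 0.5935
After component 6 (R=0.9891): product = 0.587
R_sys = 0.587

0.587


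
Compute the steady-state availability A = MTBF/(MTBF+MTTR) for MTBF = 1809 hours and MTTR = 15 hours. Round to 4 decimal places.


MTBF = 1809
MTTR = 15
MTBF + MTTR = 1824
A = 1809 / 1824
A = 0.9918

0.9918


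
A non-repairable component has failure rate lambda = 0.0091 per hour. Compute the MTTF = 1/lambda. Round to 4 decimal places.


lambda = 0.0091
MTTF = 1 / 0.0091
MTTF = 109.8901

109.8901


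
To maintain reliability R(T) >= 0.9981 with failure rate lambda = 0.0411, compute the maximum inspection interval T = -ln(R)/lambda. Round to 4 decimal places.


R_target = 0.9981
lambda = 0.0411
-ln(0.9981) = 0.0019
T = 0.0019 / 0.0411
T = 0.0463

0.0463


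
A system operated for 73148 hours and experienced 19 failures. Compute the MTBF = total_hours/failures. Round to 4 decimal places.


total_hours = 73148
failures = 19
MTBF = 73148 / 19
MTBF = 3849.8947

3849.8947


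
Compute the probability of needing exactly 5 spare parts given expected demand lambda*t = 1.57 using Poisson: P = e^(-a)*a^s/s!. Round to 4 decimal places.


a = 1.57, s = 5
e^(-a) = e^(-1.57) = 0.208
a^s = 1.57^5 = 9.5389
s! = 120
P = 0.208 * 9.5389 / 120
P = 0.0165

0.0165


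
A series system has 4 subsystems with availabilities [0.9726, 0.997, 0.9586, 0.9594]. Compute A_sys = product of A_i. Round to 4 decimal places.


Subsystems: [0.9726, 0.997, 0.9586, 0.9594]
After subsystem 1 (A=0.9726): product = 0.9726
After subsystem 2 (A=0.997): product = 0.9697
After subsystem 3 (A=0.9586): product = 0.9295
After subsystem 4 (A=0.9594): product = 0.8918
A_sys = 0.8918

0.8918


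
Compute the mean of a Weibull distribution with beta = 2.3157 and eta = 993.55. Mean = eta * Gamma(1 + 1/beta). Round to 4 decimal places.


beta = 2.3157, eta = 993.55
1/beta = 0.4318
1 + 1/beta = 1.4318
Gamma(1.4318) = 0.886
Mean = 993.55 * 0.886
Mean = 880.2726

880.2726


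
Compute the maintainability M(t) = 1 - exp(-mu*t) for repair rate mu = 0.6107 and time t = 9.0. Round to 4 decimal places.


mu = 0.6107, t = 9.0
mu * t = 0.6107 * 9.0 = 5.4963
exp(-5.4963) = 0.0041
M(t) = 1 - 0.0041
M(t) = 0.9959

0.9959


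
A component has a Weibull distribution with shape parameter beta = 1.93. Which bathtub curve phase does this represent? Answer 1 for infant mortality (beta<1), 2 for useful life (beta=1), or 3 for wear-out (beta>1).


beta = 1.93
Compare beta to 1:
beta < 1 => infant mortality (phase 1)
beta = 1 => useful life (phase 2)
beta > 1 => wear-out (phase 3)
Since beta = 1.93, this is wear-out (increasing failure rate)
Phase = 3

3


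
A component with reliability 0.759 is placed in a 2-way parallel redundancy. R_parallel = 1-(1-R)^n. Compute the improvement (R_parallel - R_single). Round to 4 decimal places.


R_single = 0.759, n = 2
1 - R_single = 0.241
(1 - R_single)^n = 0.241^2 = 0.0581
R_parallel = 1 - 0.0581 = 0.9419
Improvement = 0.9419 - 0.759
Improvement = 0.1829

0.1829


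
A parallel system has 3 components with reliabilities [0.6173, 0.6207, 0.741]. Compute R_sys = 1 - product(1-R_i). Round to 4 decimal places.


Components: [0.6173, 0.6207, 0.741]
(1 - 0.6173) = 0.3827, running product = 0.3827
(1 - 0.6207) = 0.3793, running product = 0.1452
(1 - 0.741) = 0.259, running product = 0.0376
Product of (1-R_i) = 0.0376
R_sys = 1 - 0.0376 = 0.9624

0.9624


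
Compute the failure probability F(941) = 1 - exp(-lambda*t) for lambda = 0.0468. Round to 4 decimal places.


lambda = 0.0468, t = 941
lambda * t = 44.0388
exp(-44.0388) = 0.0
F(t) = 1 - 0.0
F(t) = 1.0

1.0


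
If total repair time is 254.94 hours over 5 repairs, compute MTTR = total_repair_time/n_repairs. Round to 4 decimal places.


total_repair_time = 254.94
n_repairs = 5
MTTR = 254.94 / 5
MTTR = 50.988

50.988


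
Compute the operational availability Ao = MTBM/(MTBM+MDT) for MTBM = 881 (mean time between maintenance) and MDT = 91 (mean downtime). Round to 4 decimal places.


MTBM = 881
MDT = 91
MTBM + MDT = 972
Ao = 881 / 972
Ao = 0.9064

0.9064


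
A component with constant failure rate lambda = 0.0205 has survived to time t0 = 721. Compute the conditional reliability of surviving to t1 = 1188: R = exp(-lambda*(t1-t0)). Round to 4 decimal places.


lambda = 0.0205
t0 = 721, t1 = 1188
t1 - t0 = 467
lambda * (t1-t0) = 0.0205 * 467 = 9.5735
R = exp(-9.5735)
R = 0.0001

0.0001


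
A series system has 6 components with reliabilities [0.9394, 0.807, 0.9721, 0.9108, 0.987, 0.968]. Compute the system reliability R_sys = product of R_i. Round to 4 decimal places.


Components: [0.9394, 0.807, 0.9721, 0.9108, 0.987, 0.968]
After component 1 (R=0.9394): product = 0.9394
After component 2 (R=0.807): product = 0.7581
After component 3 (R=0.9721): product = 0.7369
After component 4 (R=0.9108): product = 0.6712
After component 5 (R=0.987): product = 0.6625
After component 6 (R=0.968): product = 0.6413
R_sys = 0.6413

0.6413


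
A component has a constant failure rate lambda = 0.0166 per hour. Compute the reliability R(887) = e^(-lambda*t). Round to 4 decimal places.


lambda = 0.0166
t = 887
lambda * t = 14.7242
R(t) = e^(-14.7242)
R(t) = 0.0

0.0


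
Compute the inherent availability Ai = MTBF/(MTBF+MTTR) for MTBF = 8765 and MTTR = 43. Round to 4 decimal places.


MTBF = 8765
MTTR = 43
MTBF + MTTR = 8808
Ai = 8765 / 8808
Ai = 0.9951

0.9951


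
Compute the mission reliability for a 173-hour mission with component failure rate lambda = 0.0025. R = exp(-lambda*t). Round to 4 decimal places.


lambda = 0.0025
mission_time = 173
lambda * t = 0.0025 * 173 = 0.4325
R = exp(-0.4325)
R = 0.6489

0.6489


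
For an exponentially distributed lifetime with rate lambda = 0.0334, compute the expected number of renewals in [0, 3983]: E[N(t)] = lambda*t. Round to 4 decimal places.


lambda = 0.0334
t = 3983
E[N(t)] = lambda * t
E[N(t)] = 0.0334 * 3983
E[N(t)] = 133.0322

133.0322


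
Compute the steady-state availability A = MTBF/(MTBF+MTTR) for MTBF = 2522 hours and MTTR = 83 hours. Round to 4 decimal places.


MTBF = 2522
MTTR = 83
MTBF + MTTR = 2605
A = 2522 / 2605
A = 0.9681

0.9681


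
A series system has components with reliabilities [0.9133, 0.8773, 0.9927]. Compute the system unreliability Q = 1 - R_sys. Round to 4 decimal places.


Components: [0.9133, 0.8773, 0.9927]
After component 1: product = 0.9133
After component 2: product = 0.8012
After component 3: product = 0.7954
R_sys = 0.7954
Q = 1 - 0.7954 = 0.2046

0.2046


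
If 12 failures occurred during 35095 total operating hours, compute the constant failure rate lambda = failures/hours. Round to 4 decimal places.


failures = 12
total_hours = 35095
lambda = 12 / 35095
lambda = 0.0003

0.0003


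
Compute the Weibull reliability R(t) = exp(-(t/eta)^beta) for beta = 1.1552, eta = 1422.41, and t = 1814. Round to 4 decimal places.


beta = 1.1552, eta = 1422.41, t = 1814
t/eta = 1814 / 1422.41 = 1.2753
(t/eta)^beta = 1.2753^1.1552 = 1.3244
R(t) = exp(-1.3244)
R(t) = 0.266

0.266


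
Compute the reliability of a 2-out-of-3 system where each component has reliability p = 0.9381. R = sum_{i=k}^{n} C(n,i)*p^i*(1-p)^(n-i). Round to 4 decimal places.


k = 2, n = 3, p = 0.9381
i=2: C(3,2)=3 * 0.9381^2 * 0.0619^1 = 0.1634
i=3: C(3,3)=1 * 0.9381^3 * 0.0619^0 = 0.8256
R = sum of terms = 0.989

0.989


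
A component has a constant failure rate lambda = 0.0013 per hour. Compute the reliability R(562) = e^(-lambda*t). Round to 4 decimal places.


lambda = 0.0013
t = 562
lambda * t = 0.7306
R(t) = e^(-0.7306)
R(t) = 0.4816

0.4816


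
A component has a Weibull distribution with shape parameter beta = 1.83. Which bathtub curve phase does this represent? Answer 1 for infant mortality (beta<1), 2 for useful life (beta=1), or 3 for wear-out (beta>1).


beta = 1.83
Compare beta to 1:
beta < 1 => infant mortality (phase 1)
beta = 1 => useful life (phase 2)
beta > 1 => wear-out (phase 3)
Since beta = 1.83, this is wear-out (increasing failure rate)
Phase = 3

3
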